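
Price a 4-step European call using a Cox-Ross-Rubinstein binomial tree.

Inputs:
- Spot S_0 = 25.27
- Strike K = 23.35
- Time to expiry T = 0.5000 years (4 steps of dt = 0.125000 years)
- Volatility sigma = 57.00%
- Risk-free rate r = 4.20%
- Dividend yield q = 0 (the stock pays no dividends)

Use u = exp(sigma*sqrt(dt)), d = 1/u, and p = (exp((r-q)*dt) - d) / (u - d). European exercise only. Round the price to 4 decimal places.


Answer: Price = V(0,0) = 5.2058

Derivation:
dt = T/N = 0.125000
u = exp(sigma*sqrt(dt)) = 1.223267; d = 1/u = 0.817483
p = (exp((r-q)*dt) - d) / (u - d) = 0.462760
Discount per step: exp(-r*dt) = 0.994764
Stock lattice S(k, i) with i counting down-moves:
  k=0: S(0,0) = 25.2700
  k=1: S(1,0) = 30.9120; S(1,1) = 20.6578
  k=2: S(2,0) = 37.8136; S(2,1) = 25.2700; S(2,2) = 16.8874
  k=3: S(3,0) = 46.2561; S(3,1) = 30.9120; S(3,2) = 20.6578; S(3,3) = 13.8051
  k=4: S(4,0) = 56.5836; S(4,1) = 37.8136; S(4,2) = 25.2700; S(4,3) = 16.8874; S(4,4) = 11.2855
Terminal payoffs V(N, i) = max(S_T - K, 0):
  V(4,0) = 33.233626; V(4,1) = 14.463599; V(4,2) = 1.920000; V(4,3) = 0.000000; V(4,4) = 0.000000
Backward induction: V(k, i) = exp(-r*dt) * [p * V(k+1, i) + (1-p) * V(k+1, i+1)].
  V(3,0) = exp(-r*dt) * [p*33.233626 + (1-p)*14.463599] = 23.028407
  V(3,1) = exp(-r*dt) * [p*14.463599 + (1-p)*1.920000] = 7.684232
  V(3,2) = exp(-r*dt) * [p*1.920000 + (1-p)*0.000000] = 0.883848
  V(3,3) = exp(-r*dt) * [p*0.000000 + (1-p)*0.000000] = 0.000000
  V(2,0) = exp(-r*dt) * [p*23.028407 + (1-p)*7.684232] = 14.707491
  V(2,1) = exp(-r*dt) * [p*7.684232 + (1-p)*0.883848] = 4.009690
  V(2,2) = exp(-r*dt) * [p*0.883848 + (1-p)*0.000000] = 0.406868
  V(1,0) = exp(-r*dt) * [p*14.707491 + (1-p)*4.009690] = 8.913291
  V(1,1) = exp(-r*dt) * [p*4.009690 + (1-p)*0.406868] = 2.063251
  V(0,0) = exp(-r*dt) * [p*8.913291 + (1-p)*2.063251] = 5.205776


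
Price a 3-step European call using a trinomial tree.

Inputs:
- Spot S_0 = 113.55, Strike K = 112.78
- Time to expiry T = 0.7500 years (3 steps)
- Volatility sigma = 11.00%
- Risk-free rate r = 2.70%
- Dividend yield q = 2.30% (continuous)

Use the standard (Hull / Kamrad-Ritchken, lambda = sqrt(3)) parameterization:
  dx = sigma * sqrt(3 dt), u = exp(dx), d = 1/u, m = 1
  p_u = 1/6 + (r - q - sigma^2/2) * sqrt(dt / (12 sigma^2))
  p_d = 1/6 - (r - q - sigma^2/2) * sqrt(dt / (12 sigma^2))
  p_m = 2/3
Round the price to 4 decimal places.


Answer: Price = V(0,0) = 4.5283

Derivation:
dt = T/N = 0.250000; dx = sigma*sqrt(3*dt) = 0.095263
u = exp(dx) = 1.099948; d = 1/u = 0.909134
p_u = 0.163977, p_m = 0.666667, p_d = 0.169357
Discount per step: exp(-r*dt) = 0.993273
Stock lattice S(k, j) with j the centered position index:
  k=0: S(0,+0) = 113.5500
  k=1: S(1,-1) = 103.2322; S(1,+0) = 113.5500; S(1,+1) = 124.8991
  k=2: S(2,-2) = 93.8519; S(2,-1) = 103.2322; S(2,+0) = 113.5500; S(2,+1) = 124.8991; S(2,+2) = 137.3825
  k=3: S(3,-3) = 85.3239; S(3,-2) = 93.8519; S(3,-1) = 103.2322; S(3,+0) = 113.5500; S(3,+1) = 124.8991; S(3,+2) = 137.3825; S(3,+3) = 151.1136
Terminal payoffs V(N, j) = max(S_T - K, 0):
  V(3,-3) = 0.000000; V(3,-2) = 0.000000; V(3,-1) = 0.000000; V(3,+0) = 0.770000; V(3,+1) = 12.119081; V(3,+2) = 24.602480; V(3,+3) = 38.333567
Backward induction: V(k, j) = exp(-r*dt) * [p_u * V(k+1, j+1) + p_m * V(k+1, j) + p_d * V(k+1, j-1)]
  V(2,-2) = exp(-r*dt) * [p_u*0.000000 + p_m*0.000000 + p_d*0.000000] = 0.000000
  V(2,-1) = exp(-r*dt) * [p_u*0.770000 + p_m*0.000000 + p_d*0.000000] = 0.125413
  V(2,+0) = exp(-r*dt) * [p_u*12.119081 + p_m*0.770000 + p_d*0.000000] = 2.483759
  V(2,+1) = exp(-r*dt) * [p_u*24.602480 + p_m*12.119081 + p_d*0.770000] = 12.161658
  V(2,+2) = exp(-r*dt) * [p_u*38.333567 + p_m*24.602480 + p_d*12.119081] = 24.573481
  V(1,-1) = exp(-r*dt) * [p_u*2.483759 + p_m*0.125413 + p_d*0.000000] = 0.487585
  V(1,+0) = exp(-r*dt) * [p_u*12.161658 + p_m*2.483759 + p_d*0.125413] = 3.646610
  V(1,+1) = exp(-r*dt) * [p_u*24.573481 + p_m*12.161658 + p_d*2.483759] = 12.473412
  V(0,+0) = exp(-r*dt) * [p_u*12.473412 + p_m*3.646610 + p_d*0.487585] = 4.528329


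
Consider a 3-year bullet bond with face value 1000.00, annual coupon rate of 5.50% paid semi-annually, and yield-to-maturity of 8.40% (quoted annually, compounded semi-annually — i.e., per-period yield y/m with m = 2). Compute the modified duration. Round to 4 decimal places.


Answer: Modified duration = 2.6843

Derivation:
Coupon per period c = face * coupon_rate / m = 27.500000
Periods per year m = 2; per-period yield y/m = 0.042000
Number of cashflows N = 6
Cashflows (t years, CF_t, discount factor 1/(1+y/m)^(m*t), PV):
  t = 0.5000: CF_t = 27.500000, DF = 0.959693, PV = 26.391555
  t = 1.0000: CF_t = 27.500000, DF = 0.921010, PV = 25.327788
  t = 1.5000: CF_t = 27.500000, DF = 0.883887, PV = 24.306898
  t = 2.0000: CF_t = 27.500000, DF = 0.848260, PV = 23.327157
  t = 2.5000: CF_t = 27.500000, DF = 0.814069, PV = 22.386907
  t = 3.0000: CF_t = 1027.500000, DF = 0.781257, PV = 802.741132
Price P = sum_t PV_t = 924.481437
First compute Macaulay numerator sum_t t * PV_t:
  t * PV_t at t = 0.5000: 13.195777
  t * PV_t at t = 1.0000: 25.327788
  t * PV_t at t = 1.5000: 36.460347
  t * PV_t at t = 2.0000: 46.654315
  t * PV_t at t = 2.5000: 55.967268
  t * PV_t at t = 3.0000: 2408.223397
Macaulay duration D = 2585.828892 / 924.481437 = 2.797059
Modified duration = D / (1 + y/m) = 2.797059 / (1 + 0.042000) = 2.684317


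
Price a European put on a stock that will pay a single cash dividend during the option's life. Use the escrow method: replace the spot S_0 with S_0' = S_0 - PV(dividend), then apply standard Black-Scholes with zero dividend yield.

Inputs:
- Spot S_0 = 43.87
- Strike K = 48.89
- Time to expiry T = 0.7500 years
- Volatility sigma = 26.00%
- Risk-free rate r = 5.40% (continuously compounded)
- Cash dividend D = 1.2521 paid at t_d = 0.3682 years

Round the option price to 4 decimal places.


Answer: Price = 6.5282

Derivation:
PV(D) = D * exp(-r * t_d) = 1.2521 * 0.98031356 = 1.22745061
S_0' = S_0 - PV(D) = 43.8700 - 1.22745061 = 42.64254939
d1 = (ln(S_0'/K) + (r + sigma^2/2)*T) / (sigma*sqrt(T)) = -0.31474610
d2 = d1 - sigma*sqrt(T) = -0.53991270
exp(-rT) = 0.96030916
N(-d1) = 0.62352278; N(-d2) = 0.70537138
P = K * exp(-rT) * N(-d2) - S_0' * N(-d1) = 48.8900 * 0.96030916 * 0.70537138 - 42.64254939 * 0.62352278 = 6.5282


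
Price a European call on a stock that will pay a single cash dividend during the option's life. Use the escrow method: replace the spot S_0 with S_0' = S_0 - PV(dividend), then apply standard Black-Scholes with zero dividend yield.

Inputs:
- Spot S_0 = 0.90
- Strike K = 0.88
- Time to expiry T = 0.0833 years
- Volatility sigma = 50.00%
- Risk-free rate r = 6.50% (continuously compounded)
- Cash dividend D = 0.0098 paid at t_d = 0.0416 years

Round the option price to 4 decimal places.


PV(D) = D * exp(-r * t_d) = 0.0098 * 0.99729965 = 0.00977354
S_0' = S_0 - PV(D) = 0.9000 - 0.00977354 = 0.89022646
d1 = (ln(S_0'/K) + (r + sigma^2/2)*T) / (sigma*sqrt(T)) = 0.18973892
d2 = d1 - sigma*sqrt(T) = 0.04543022
exp(-rT) = 0.99460013
N(d1) = 0.57524314; N(d2) = 0.51811780
C = S_0' * N(d1) - K * exp(-rT) * N(d2) = 0.89022646 * 0.57524314 - 0.8800 * 0.99460013 * 0.51811780 = 0.0586

Answer: Price = 0.0586


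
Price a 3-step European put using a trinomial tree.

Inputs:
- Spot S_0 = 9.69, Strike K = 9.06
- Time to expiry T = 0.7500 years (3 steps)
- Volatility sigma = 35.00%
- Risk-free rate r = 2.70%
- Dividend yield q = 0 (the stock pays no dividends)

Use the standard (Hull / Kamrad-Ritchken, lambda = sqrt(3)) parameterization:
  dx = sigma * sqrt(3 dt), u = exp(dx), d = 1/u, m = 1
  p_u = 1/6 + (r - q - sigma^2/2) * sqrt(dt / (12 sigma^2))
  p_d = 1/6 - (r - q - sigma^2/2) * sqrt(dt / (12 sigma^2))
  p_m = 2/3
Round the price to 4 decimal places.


dt = T/N = 0.250000; dx = sigma*sqrt(3*dt) = 0.303109
u = exp(dx) = 1.354062; d = 1/u = 0.738519
p_u = 0.152542, p_m = 0.666667, p_d = 0.180791
Discount per step: exp(-r*dt) = 0.993273
Stock lattice S(k, j) with j the centered position index:
  k=0: S(0,+0) = 9.6900
  k=1: S(1,-1) = 7.1562; S(1,+0) = 9.6900; S(1,+1) = 13.1209
  k=2: S(2,-2) = 5.2850; S(2,-1) = 7.1562; S(2,+0) = 9.6900; S(2,+1) = 13.1209; S(2,+2) = 17.7665
  k=3: S(3,-3) = 3.9031; S(3,-2) = 5.2850; S(3,-1) = 7.1562; S(3,+0) = 9.6900; S(3,+1) = 13.1209; S(3,+2) = 17.7665; S(3,+3) = 24.0569
Terminal payoffs V(N, j) = max(K - S_T, 0):
  V(3,-3) = 5.156913; V(3,-2) = 3.774979; V(3,-1) = 1.903754; V(3,+0) = 0.000000; V(3,+1) = 0.000000; V(3,+2) = 0.000000; V(3,+3) = 0.000000
Backward induction: V(k, j) = exp(-r*dt) * [p_u * V(k+1, j+1) + p_m * V(k+1, j) + p_d * V(k+1, j-1)]
  V(2,-2) = exp(-r*dt) * [p_u*1.903754 + p_m*3.774979 + p_d*5.156913] = 3.714224
  V(2,-1) = exp(-r*dt) * [p_u*0.000000 + p_m*1.903754 + p_d*3.774979] = 1.938523
  V(2,+0) = exp(-r*dt) * [p_u*0.000000 + p_m*0.000000 + p_d*1.903754] = 0.341866
  V(2,+1) = exp(-r*dt) * [p_u*0.000000 + p_m*0.000000 + p_d*0.000000] = 0.000000
  V(2,+2) = exp(-r*dt) * [p_u*0.000000 + p_m*0.000000 + p_d*0.000000] = 0.000000
  V(1,-1) = exp(-r*dt) * [p_u*0.341866 + p_m*1.938523 + p_d*3.714224] = 2.002434
  V(1,+0) = exp(-r*dt) * [p_u*0.000000 + p_m*0.341866 + p_d*1.938523] = 0.574488
  V(1,+1) = exp(-r*dt) * [p_u*0.000000 + p_m*0.000000 + p_d*0.341866] = 0.061391
  V(0,+0) = exp(-r*dt) * [p_u*0.061391 + p_m*0.574488 + p_d*2.002434] = 0.749304

Answer: Price = V(0,0) = 0.7493


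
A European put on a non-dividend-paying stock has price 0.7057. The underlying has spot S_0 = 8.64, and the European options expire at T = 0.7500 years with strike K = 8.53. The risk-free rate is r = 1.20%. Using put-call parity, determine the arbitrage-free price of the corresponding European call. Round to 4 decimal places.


Put-call parity: C - P = S_0 * exp(-qT) - K * exp(-rT).
S_0 * exp(-qT) = 8.6400 * 1.00000000 = 8.64000000
K * exp(-rT) = 8.5300 * 0.99104038 = 8.45357443
C = P + S*exp(-qT) - K*exp(-rT)
C = 0.7057 + 8.64000000 - 8.45357443 = 0.8921

Answer: Call price = 0.8921


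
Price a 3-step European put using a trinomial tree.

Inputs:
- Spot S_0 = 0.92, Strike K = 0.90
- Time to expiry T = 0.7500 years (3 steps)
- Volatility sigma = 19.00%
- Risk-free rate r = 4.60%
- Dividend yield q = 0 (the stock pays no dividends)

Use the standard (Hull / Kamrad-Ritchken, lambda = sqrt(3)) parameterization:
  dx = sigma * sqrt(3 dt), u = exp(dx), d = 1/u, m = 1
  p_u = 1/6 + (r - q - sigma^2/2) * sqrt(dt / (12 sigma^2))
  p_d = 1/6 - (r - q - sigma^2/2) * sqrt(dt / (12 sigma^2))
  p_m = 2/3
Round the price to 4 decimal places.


Answer: Price = V(0,0) = 0.0345

Derivation:
dt = T/N = 0.250000; dx = sigma*sqrt(3*dt) = 0.164545
u = exp(dx) = 1.178856; d = 1/u = 0.848280
p_u = 0.187899, p_m = 0.666667, p_d = 0.145434
Discount per step: exp(-r*dt) = 0.988566
Stock lattice S(k, j) with j the centered position index:
  k=0: S(0,+0) = 0.9200
  k=1: S(1,-1) = 0.7804; S(1,+0) = 0.9200; S(1,+1) = 1.0845
  k=2: S(2,-2) = 0.6620; S(2,-1) = 0.7804; S(2,+0) = 0.9200; S(2,+1) = 1.0845; S(2,+2) = 1.2785
  k=3: S(3,-3) = 0.5616; S(3,-2) = 0.6620; S(3,-1) = 0.7804; S(3,+0) = 0.9200; S(3,+1) = 1.0845; S(3,+2) = 1.2785; S(3,+3) = 1.5072
Terminal payoffs V(N, j) = max(K - S_T, 0):
  V(3,-3) = 0.338428; V(3,-2) = 0.237988; V(3,-1) = 0.119583; V(3,+0) = 0.000000; V(3,+1) = 0.000000; V(3,+2) = 0.000000; V(3,+3) = 0.000000
Backward induction: V(k, j) = exp(-r*dt) * [p_u * V(k+1, j+1) + p_m * V(k+1, j) + p_d * V(k+1, j-1)]
  V(2,-2) = exp(-r*dt) * [p_u*0.119583 + p_m*0.237988 + p_d*0.338428] = 0.227713
  V(2,-1) = exp(-r*dt) * [p_u*0.000000 + p_m*0.119583 + p_d*0.237988] = 0.113026
  V(2,+0) = exp(-r*dt) * [p_u*0.000000 + p_m*0.000000 + p_d*0.119583] = 0.017193
  V(2,+1) = exp(-r*dt) * [p_u*0.000000 + p_m*0.000000 + p_d*0.000000] = 0.000000
  V(2,+2) = exp(-r*dt) * [p_u*0.000000 + p_m*0.000000 + p_d*0.000000] = 0.000000
  V(1,-1) = exp(-r*dt) * [p_u*0.017193 + p_m*0.113026 + p_d*0.227713] = 0.110421
  V(1,+0) = exp(-r*dt) * [p_u*0.000000 + p_m*0.017193 + p_d*0.113026] = 0.027580
  V(1,+1) = exp(-r*dt) * [p_u*0.000000 + p_m*0.000000 + p_d*0.017193] = 0.002472
  V(0,+0) = exp(-r*dt) * [p_u*0.002472 + p_m*0.027580 + p_d*0.110421] = 0.034511


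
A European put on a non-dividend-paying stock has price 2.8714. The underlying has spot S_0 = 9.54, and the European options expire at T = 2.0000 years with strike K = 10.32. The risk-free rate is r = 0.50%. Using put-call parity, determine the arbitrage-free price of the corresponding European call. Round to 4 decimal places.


Put-call parity: C - P = S_0 * exp(-qT) - K * exp(-rT).
S_0 * exp(-qT) = 9.5400 * 1.00000000 = 9.54000000
K * exp(-rT) = 10.3200 * 0.99004983 = 10.21731428
C = P + S*exp(-qT) - K*exp(-rT)
C = 2.8714 + 9.54000000 - 10.21731428 = 2.1941

Answer: Call price = 2.1941


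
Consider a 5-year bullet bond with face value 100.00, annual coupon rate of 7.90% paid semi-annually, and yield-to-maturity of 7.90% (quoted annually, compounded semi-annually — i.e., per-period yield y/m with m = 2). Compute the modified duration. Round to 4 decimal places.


Coupon per period c = face * coupon_rate / m = 3.950000
Periods per year m = 2; per-period yield y/m = 0.039500
Number of cashflows N = 10
Cashflows (t years, CF_t, discount factor 1/(1+y/m)^(m*t), PV):
  t = 0.5000: CF_t = 3.950000, DF = 0.962001, PV = 3.799904
  t = 1.0000: CF_t = 3.950000, DF = 0.925446, PV = 3.655511
  t = 1.5000: CF_t = 3.950000, DF = 0.890280, PV = 3.516605
  t = 2.0000: CF_t = 3.950000, DF = 0.856450, PV = 3.382978
  t = 2.5000: CF_t = 3.950000, DF = 0.823906, PV = 3.254428
  t = 3.0000: CF_t = 3.950000, DF = 0.792598, PV = 3.130763
  t = 3.5000: CF_t = 3.950000, DF = 0.762480, PV = 3.011797
  t = 4.0000: CF_t = 3.950000, DF = 0.733507, PV = 2.897351
  t = 4.5000: CF_t = 3.950000, DF = 0.705634, PV = 2.787255
  t = 5.0000: CF_t = 103.950000, DF = 0.678821, PV = 70.563410
Price P = sum_t PV_t = 100.000000
First compute Macaulay numerator sum_t t * PV_t:
  t * PV_t at t = 0.5000: 1.899952
  t * PV_t at t = 1.0000: 3.655511
  t * PV_t at t = 1.5000: 5.274908
  t * PV_t at t = 2.0000: 6.765955
  t * PV_t at t = 2.5000: 8.136069
  t * PV_t at t = 3.0000: 9.392288
  t * PV_t at t = 3.5000: 10.541288
  t * PV_t at t = 4.0000: 11.589405
  t * PV_t at t = 4.5000: 12.542646
  t * PV_t at t = 5.0000: 352.817048
Macaulay duration D = 422.615070 / 100.000000 = 4.226151
Modified duration = D / (1 + y/m) = 4.226151 / (1 + 0.039500) = 4.065561

Answer: Modified duration = 4.0656


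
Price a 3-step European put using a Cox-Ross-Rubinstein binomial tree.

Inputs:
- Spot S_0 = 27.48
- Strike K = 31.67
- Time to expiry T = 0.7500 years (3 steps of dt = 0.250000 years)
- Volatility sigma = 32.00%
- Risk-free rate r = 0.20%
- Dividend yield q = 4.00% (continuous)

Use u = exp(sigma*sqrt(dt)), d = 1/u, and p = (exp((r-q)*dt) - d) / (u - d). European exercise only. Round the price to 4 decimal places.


Answer: Price = V(0,0) = 6.1536

Derivation:
dt = T/N = 0.250000
u = exp(sigma*sqrt(dt)) = 1.173511; d = 1/u = 0.852144
p = (exp((r-q)*dt) - d) / (u - d) = 0.430664
Discount per step: exp(-r*dt) = 0.999500
Stock lattice S(k, i) with i counting down-moves:
  k=0: S(0,0) = 27.4800
  k=1: S(1,0) = 32.2481; S(1,1) = 23.4169
  k=2: S(2,0) = 37.8435; S(2,1) = 27.4800; S(2,2) = 19.9546
  k=3: S(3,0) = 44.4097; S(3,1) = 32.2481; S(3,2) = 23.4169; S(3,3) = 17.0042
Terminal payoffs V(N, i) = max(K - S_T, 0):
  V(3,0) = 0.000000; V(3,1) = 0.000000; V(3,2) = 8.253089; V(3,3) = 14.665832
Backward induction: V(k, i) = exp(-r*dt) * [p * V(k+1, i) + (1-p) * V(k+1, i+1)].
  V(2,0) = exp(-r*dt) * [p*0.000000 + (1-p)*0.000000] = 0.000000
  V(2,1) = exp(-r*dt) * [p*0.000000 + (1-p)*8.253089] = 4.696433
  V(2,2) = exp(-r*dt) * [p*8.253089 + (1-p)*14.665832] = 11.898145
  V(1,0) = exp(-r*dt) * [p*0.000000 + (1-p)*4.696433] = 2.672512
  V(1,1) = exp(-r*dt) * [p*4.696433 + (1-p)*11.898145] = 8.792230
  V(0,0) = exp(-r*dt) * [p*2.672512 + (1-p)*8.792230] = 6.153611


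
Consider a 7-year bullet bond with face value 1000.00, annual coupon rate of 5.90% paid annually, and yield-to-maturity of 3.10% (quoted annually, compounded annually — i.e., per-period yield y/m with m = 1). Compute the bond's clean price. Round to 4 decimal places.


Answer: Price = 1173.7923

Derivation:
Coupon per period c = face * coupon_rate / m = 59.000000
Periods per year m = 1; per-period yield y/m = 0.031000
Number of cashflows N = 7
Cashflows (t years, CF_t, discount factor 1/(1+y/m)^(m*t), PV):
  t = 1.0000: CF_t = 59.000000, DF = 0.969932, PV = 57.225994
  t = 2.0000: CF_t = 59.000000, DF = 0.940768, PV = 55.505329
  t = 3.0000: CF_t = 59.000000, DF = 0.912481, PV = 53.836401
  t = 4.0000: CF_t = 59.000000, DF = 0.885045, PV = 52.217653
  t = 5.0000: CF_t = 59.000000, DF = 0.858434, PV = 50.647578
  t = 6.0000: CF_t = 59.000000, DF = 0.832622, PV = 49.124712
  t = 7.0000: CF_t = 1059.000000, DF = 0.807587, PV = 855.234680
Price P = sum_t PV_t = 1173.792347


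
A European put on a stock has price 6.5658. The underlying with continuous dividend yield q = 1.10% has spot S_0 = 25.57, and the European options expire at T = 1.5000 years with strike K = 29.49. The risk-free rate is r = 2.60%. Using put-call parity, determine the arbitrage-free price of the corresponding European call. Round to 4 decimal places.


Answer: Call price = 3.3553

Derivation:
Put-call parity: C - P = S_0 * exp(-qT) - K * exp(-rT).
S_0 * exp(-qT) = 25.5700 * 0.98363538 = 25.15155665
K * exp(-rT) = 29.4900 * 0.96175071 = 28.36202841
C = P + S*exp(-qT) - K*exp(-rT)
C = 6.5658 + 25.15155665 - 28.36202841 = 3.3553


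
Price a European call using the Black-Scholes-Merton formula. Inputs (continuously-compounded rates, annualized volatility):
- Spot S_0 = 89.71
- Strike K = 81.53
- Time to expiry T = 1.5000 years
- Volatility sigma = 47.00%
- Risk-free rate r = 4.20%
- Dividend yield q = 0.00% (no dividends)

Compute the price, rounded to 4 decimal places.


d1 = (ln(S/K) + (r - q + 0.5*sigma^2) * T) / (sigma * sqrt(T)) = 0.56335866
d2 = d1 - sigma * sqrt(T) = -0.01227143
exp(-rT) = 0.93894347; exp(-qT) = 1.00000000
C = S_0 * exp(-qT) * N(d1) - K * exp(-rT) * N(d2)
N(d1) = 0.71340466; N(d2) = 0.49510453
C = 89.7100 * 1.00000000 * 0.71340466 - 81.5300 * 0.93894347 * 0.49510453 = 26.0983

Answer: Price = 26.0983


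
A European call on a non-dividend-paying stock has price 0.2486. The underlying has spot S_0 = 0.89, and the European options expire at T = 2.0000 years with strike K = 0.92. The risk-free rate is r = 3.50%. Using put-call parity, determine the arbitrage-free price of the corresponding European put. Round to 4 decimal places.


Put-call parity: C - P = S_0 * exp(-qT) - K * exp(-rT).
S_0 * exp(-qT) = 0.8900 * 1.00000000 = 0.89000000
K * exp(-rT) = 0.9200 * 0.93239382 = 0.85780231
P = C - S*exp(-qT) + K*exp(-rT)
P = 0.2486 - 0.89000000 + 0.85780231 = 0.2164

Answer: Put price = 0.2164


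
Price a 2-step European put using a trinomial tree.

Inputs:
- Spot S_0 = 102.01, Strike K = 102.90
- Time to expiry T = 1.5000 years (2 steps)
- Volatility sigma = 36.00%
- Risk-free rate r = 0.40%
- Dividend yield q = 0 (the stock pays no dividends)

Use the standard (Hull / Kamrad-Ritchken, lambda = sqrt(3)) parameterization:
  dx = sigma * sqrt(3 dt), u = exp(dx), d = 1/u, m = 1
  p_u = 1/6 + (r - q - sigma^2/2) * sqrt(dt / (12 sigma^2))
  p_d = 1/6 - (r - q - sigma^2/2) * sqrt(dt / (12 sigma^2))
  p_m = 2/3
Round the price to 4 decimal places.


dt = T/N = 0.750000; dx = sigma*sqrt(3*dt) = 0.540000
u = exp(dx) = 1.716007; d = 1/u = 0.582748
p_u = 0.124444, p_m = 0.666667, p_d = 0.208889
Discount per step: exp(-r*dt) = 0.997004
Stock lattice S(k, j) with j the centered position index:
  k=0: S(0,+0) = 102.0100
  k=1: S(1,-1) = 59.4461; S(1,+0) = 102.0100; S(1,+1) = 175.0499
  k=2: S(2,-2) = 34.6421; S(2,-1) = 59.4461; S(2,+0) = 102.0100; S(2,+1) = 175.0499; S(2,+2) = 300.3868
Terminal payoffs V(N, j) = max(K - S_T, 0):
  V(2,-2) = 68.257860; V(2,-1) = 43.453851; V(2,+0) = 0.890000; V(2,+1) = 0.000000; V(2,+2) = 0.000000
Backward induction: V(k, j) = exp(-r*dt) * [p_u * V(k+1, j+1) + p_m * V(k+1, j) + p_d * V(k+1, j-1)]
  V(1,-1) = exp(-r*dt) * [p_u*0.890000 + p_m*43.453851 + p_d*68.257860] = 43.208478
  V(1,+0) = exp(-r*dt) * [p_u*0.000000 + p_m*0.890000 + p_d*43.453851] = 9.641392
  V(1,+1) = exp(-r*dt) * [p_u*0.000000 + p_m*0.000000 + p_d*0.890000] = 0.185354
  V(0,+0) = exp(-r*dt) * [p_u*0.185354 + p_m*9.641392 + p_d*43.208478] = 15.430072

Answer: Price = V(0,0) = 15.4301


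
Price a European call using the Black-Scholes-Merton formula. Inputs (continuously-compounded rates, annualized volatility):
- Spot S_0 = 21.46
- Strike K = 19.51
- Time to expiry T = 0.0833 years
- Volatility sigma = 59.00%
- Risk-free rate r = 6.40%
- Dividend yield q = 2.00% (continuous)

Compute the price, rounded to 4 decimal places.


Answer: Price = 2.6208

Derivation:
d1 = (ln(S/K) + (r - q + 0.5*sigma^2) * T) / (sigma * sqrt(T)) = 0.66610470
d2 = d1 - sigma * sqrt(T) = 0.49582044
exp(-rT) = 0.99468299; exp(-qT) = 0.99833539
C = S_0 * exp(-qT) * N(d1) - K * exp(-rT) * N(d2)
N(d1) = 0.74732791; N(d2) = 0.68998945
C = 21.4600 * 0.99833539 * 0.74732791 - 19.5100 * 0.99468299 * 0.68998945 = 2.6208


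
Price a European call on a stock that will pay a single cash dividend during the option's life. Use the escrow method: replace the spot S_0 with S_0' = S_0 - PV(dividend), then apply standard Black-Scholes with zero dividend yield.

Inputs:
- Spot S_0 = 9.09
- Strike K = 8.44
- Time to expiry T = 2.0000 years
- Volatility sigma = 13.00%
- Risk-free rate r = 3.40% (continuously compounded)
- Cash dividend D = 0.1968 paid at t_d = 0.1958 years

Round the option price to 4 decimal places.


Answer: Price = 1.2460

Derivation:
PV(D) = D * exp(-r * t_d) = 0.1968 * 0.99336491 = 0.19549421
S_0' = S_0 - PV(D) = 9.0900 - 0.19549421 = 8.89450579
d1 = (ln(S_0'/K) + (r + sigma^2/2)*T) / (sigma*sqrt(T)) = 0.74709340
d2 = d1 - sigma*sqrt(T) = 0.56324563
exp(-rT) = 0.93426047
N(d1) = 0.77249641; N(d2) = 0.71336618
C = S_0' * N(d1) - K * exp(-rT) * N(d2) = 8.89450579 * 0.77249641 - 8.4400 * 0.93426047 * 0.71336618 = 1.2460


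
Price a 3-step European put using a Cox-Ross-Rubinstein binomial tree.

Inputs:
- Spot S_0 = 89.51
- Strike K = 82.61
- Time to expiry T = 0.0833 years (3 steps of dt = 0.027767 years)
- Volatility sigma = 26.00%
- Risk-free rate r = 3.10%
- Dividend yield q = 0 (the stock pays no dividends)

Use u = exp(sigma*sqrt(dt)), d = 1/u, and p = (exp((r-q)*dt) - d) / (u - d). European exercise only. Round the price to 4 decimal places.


dt = T/N = 0.027767
u = exp(sigma*sqrt(dt)) = 1.044277; d = 1/u = 0.957600
p = (exp((r-q)*dt) - d) / (u - d) = 0.499106
Discount per step: exp(-r*dt) = 0.999140
Stock lattice S(k, i) with i counting down-moves:
  k=0: S(0,0) = 89.5100
  k=1: S(1,0) = 93.4732; S(1,1) = 85.7148
  k=2: S(2,0) = 97.6119; S(2,1) = 89.5100; S(2,2) = 82.0805
  k=3: S(3,0) = 101.9339; S(3,1) = 93.4732; S(3,2) = 85.7148; S(3,3) = 78.6004
Terminal payoffs V(N, i) = max(K - S_T, 0):
  V(3,0) = 0.000000; V(3,1) = 0.000000; V(3,2) = 0.000000; V(3,3) = 4.009634
Backward induction: V(k, i) = exp(-r*dt) * [p * V(k+1, i) + (1-p) * V(k+1, i+1)].
  V(2,0) = exp(-r*dt) * [p*0.000000 + (1-p)*0.000000] = 0.000000
  V(2,1) = exp(-r*dt) * [p*0.000000 + (1-p)*0.000000] = 0.000000
  V(2,2) = exp(-r*dt) * [p*0.000000 + (1-p)*4.009634] = 2.006675
  V(1,0) = exp(-r*dt) * [p*0.000000 + (1-p)*0.000000] = 0.000000
  V(1,1) = exp(-r*dt) * [p*0.000000 + (1-p)*2.006675] = 1.004268
  V(0,0) = exp(-r*dt) * [p*0.000000 + (1-p)*1.004268] = 0.502599

Answer: Price = V(0,0) = 0.5026


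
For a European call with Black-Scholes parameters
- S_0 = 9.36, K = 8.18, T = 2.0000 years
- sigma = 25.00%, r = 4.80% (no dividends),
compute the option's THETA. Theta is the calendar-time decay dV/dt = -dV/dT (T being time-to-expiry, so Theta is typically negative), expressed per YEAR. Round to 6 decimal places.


d1 = 0.8294451352; d2 = 0.4758917446
phi(d1) = 0.2828246600; exp(-qT) = 1.0000000000; exp(-rT) = 0.9084640161
Theta = -S*exp(-qT)*phi(d1)*sigma/(2*sqrt(T)) - r*K*exp(-rT)*N(d2) + q*S*exp(-qT)*N(d1)
N(d1) = 0.7965737148; N(d2) = 0.6829242481; sqrt(T) = 1.4142135624
Term 1 = -9.3600 * 1.0000000000 * 0.2828246600 * 0.2500 / (2 * 1.4142135624) = -0.2339850649
Term 2 = -0.0480 * 8.1800 * 0.9084640161 * 0.6829242481 = -0.2435986090
Term 3 = 0 (no dividend yield, q = 0)
Theta = -0.2339850649 + (-0.2435986090) + (0.0000000000) = -0.477584

Answer: Theta = -0.477584


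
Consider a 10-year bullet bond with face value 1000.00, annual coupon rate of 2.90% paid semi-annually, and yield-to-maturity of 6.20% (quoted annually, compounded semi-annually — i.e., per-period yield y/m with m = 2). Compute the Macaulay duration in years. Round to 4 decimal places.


Coupon per period c = face * coupon_rate / m = 14.500000
Periods per year m = 2; per-period yield y/m = 0.031000
Number of cashflows N = 20
Cashflows (t years, CF_t, discount factor 1/(1+y/m)^(m*t), PV):
  t = 0.5000: CF_t = 14.500000, DF = 0.969932, PV = 14.064016
  t = 1.0000: CF_t = 14.500000, DF = 0.940768, PV = 13.641140
  t = 1.5000: CF_t = 14.500000, DF = 0.912481, PV = 13.230980
  t = 2.0000: CF_t = 14.500000, DF = 0.885045, PV = 12.833152
  t = 2.5000: CF_t = 14.500000, DF = 0.858434, PV = 12.447286
  t = 3.0000: CF_t = 14.500000, DF = 0.832622, PV = 12.073023
  t = 3.5000: CF_t = 14.500000, DF = 0.807587, PV = 11.710012
  t = 4.0000: CF_t = 14.500000, DF = 0.783305, PV = 11.357917
  t = 4.5000: CF_t = 14.500000, DF = 0.759752, PV = 11.016408
  t = 5.0000: CF_t = 14.500000, DF = 0.736908, PV = 10.685168
  t = 5.5000: CF_t = 14.500000, DF = 0.714751, PV = 10.363887
  t = 6.0000: CF_t = 14.500000, DF = 0.693260, PV = 10.052267
  t = 6.5000: CF_t = 14.500000, DF = 0.672415, PV = 9.750017
  t = 7.0000: CF_t = 14.500000, DF = 0.652197, PV = 9.456854
  t = 7.5000: CF_t = 14.500000, DF = 0.632587, PV = 9.172506
  t = 8.0000: CF_t = 14.500000, DF = 0.613566, PV = 8.896708
  t = 8.5000: CF_t = 14.500000, DF = 0.595117, PV = 8.629203
  t = 9.0000: CF_t = 14.500000, DF = 0.577224, PV = 8.369741
  t = 9.5000: CF_t = 14.500000, DF = 0.559868, PV = 8.118081
  t = 10.0000: CF_t = 1014.500000, DF = 0.543034, PV = 550.907577
Price P = sum_t PV_t = 756.775943
Macaulay numerator sum_t t * PV_t:
  t * PV_t at t = 0.5000: 7.032008
  t * PV_t at t = 1.0000: 13.641140
  t * PV_t at t = 1.5000: 19.846470
  t * PV_t at t = 2.0000: 25.666304
  t * PV_t at t = 2.5000: 31.118216
  t * PV_t at t = 3.0000: 36.219068
  t * PV_t at t = 3.5000: 40.985042
  t * PV_t at t = 4.0000: 45.431667
  t * PV_t at t = 4.5000: 49.573836
  t * PV_t at t = 5.0000: 53.425839
  t * PV_t at t = 5.5000: 57.001380
  t * PV_t at t = 6.0000: 60.313602
  t * PV_t at t = 6.5000: 63.375108
  t * PV_t at t = 7.0000: 66.197979
  t * PV_t at t = 7.5000: 68.793798
  t * PV_t at t = 8.0000: 71.173667
  t * PV_t at t = 8.5000: 73.348227
  t * PV_t at t = 9.0000: 75.327670
  t * PV_t at t = 9.5000: 77.121766
  t * PV_t at t = 10.0000: 5509.075772
Macaulay duration D = (sum_t t * PV_t) / P = 6444.668560 / 756.775943 = 8.515953

Answer: Macaulay duration = 8.5160 years


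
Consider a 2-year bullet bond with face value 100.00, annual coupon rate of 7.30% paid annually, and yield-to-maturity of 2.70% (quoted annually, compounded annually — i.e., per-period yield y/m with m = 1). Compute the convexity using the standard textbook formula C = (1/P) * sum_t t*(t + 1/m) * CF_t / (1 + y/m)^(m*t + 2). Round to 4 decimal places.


Answer: Convexity = 5.4410

Derivation:
Coupon per period c = face * coupon_rate / m = 7.300000
Periods per year m = 1; per-period yield y/m = 0.027000
Number of cashflows N = 2
Cashflows (t years, CF_t, discount factor 1/(1+y/m)^(m*t), PV):
  t = 1.0000: CF_t = 7.300000, DF = 0.973710, PV = 7.108082
  t = 2.0000: CF_t = 107.300000, DF = 0.948111, PV = 101.732293
Price P = sum_t PV_t = 108.840375
Convexity numerator sum_t t*(t + 1/m) * CF_t / (1+y/m)^(m*t + 2):
  t = 1.0000: term = 13.478499
  t = 2.0000: term = 578.720942
Convexity = (1/P) * sum = 592.199440 / 108.840375 = 5.440990


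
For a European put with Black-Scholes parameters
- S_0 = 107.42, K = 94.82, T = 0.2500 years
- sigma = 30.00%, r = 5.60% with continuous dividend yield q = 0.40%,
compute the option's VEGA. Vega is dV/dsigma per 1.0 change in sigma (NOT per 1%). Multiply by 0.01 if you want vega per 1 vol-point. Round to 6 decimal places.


d1 = 0.9934401800; d2 = 0.8434401800
phi(d1) = 0.2435579861; exp(-qT) = 0.9990004998; exp(-rT) = 0.9860975443
Vega = S * exp(-qT) * phi(d1) * sqrt(T) = 107.4200 * 0.9990004998 * 0.2435579861 * 0.5000000000 = 13.068424

Answer: Vega = 13.068424


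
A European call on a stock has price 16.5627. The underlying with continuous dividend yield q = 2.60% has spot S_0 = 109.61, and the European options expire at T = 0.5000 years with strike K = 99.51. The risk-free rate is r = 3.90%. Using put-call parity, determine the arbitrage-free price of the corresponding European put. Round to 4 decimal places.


Answer: Put price = 5.9568

Derivation:
Put-call parity: C - P = S_0 * exp(-qT) - K * exp(-rT).
S_0 * exp(-qT) = 109.6100 * 0.98708414 = 108.19429204
K * exp(-rT) = 99.5100 * 0.98068890 = 97.58835196
P = C - S*exp(-qT) + K*exp(-rT)
P = 16.5627 - 108.19429204 + 97.58835196 = 5.9568


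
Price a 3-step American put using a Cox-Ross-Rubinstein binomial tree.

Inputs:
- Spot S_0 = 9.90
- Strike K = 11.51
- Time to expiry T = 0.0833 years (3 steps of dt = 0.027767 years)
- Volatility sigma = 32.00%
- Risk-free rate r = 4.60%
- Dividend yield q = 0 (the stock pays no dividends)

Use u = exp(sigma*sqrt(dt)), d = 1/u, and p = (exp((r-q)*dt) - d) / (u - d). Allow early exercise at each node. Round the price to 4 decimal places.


Answer: Price = V(0,0) = 1.6100

Derivation:
dt = T/N = 0.027767
u = exp(sigma*sqrt(dt)) = 1.054770; d = 1/u = 0.948074
p = (exp((r-q)*dt) - d) / (u - d) = 0.498651
Discount per step: exp(-r*dt) = 0.998724
Stock lattice S(k, i) with i counting down-moves:
  k=0: S(0,0) = 9.9000
  k=1: S(1,0) = 10.4422; S(1,1) = 9.3859
  k=2: S(2,0) = 11.0141; S(2,1) = 9.9000; S(2,2) = 8.8986
  k=3: S(3,0) = 11.6174; S(3,1) = 10.4422; S(3,2) = 9.3859; S(3,3) = 8.4365
Terminal payoffs V(N, i) = max(K - S_T, 0):
  V(3,0) = 0.000000; V(3,1) = 1.067778; V(3,2) = 2.124067; V(3,3) = 3.073506
Backward induction: V(k, i) = exp(-r*dt) * [p * V(k+1, i) + (1-p) * V(k+1, i+1)]; then take max(V_cont, immediate exercise) for American.
  V(2,0) = exp(-r*dt) * [p*0.000000 + (1-p)*1.067778] = 0.534646; exercise = 0.495858; V(2,0) = max -> 0.534646
  V(2,1) = exp(-r*dt) * [p*1.067778 + (1-p)*2.124067] = 1.595308; exercise = 1.610000; V(2,1) = max -> 1.610000
  V(2,2) = exp(-r*dt) * [p*2.124067 + (1-p)*3.073506] = 2.596748; exercise = 2.611440; V(2,2) = max -> 2.611440
  V(1,0) = exp(-r*dt) * [p*0.534646 + (1-p)*1.610000] = 1.072403; exercise = 1.067778; V(1,0) = max -> 1.072403
  V(1,1) = exp(-r*dt) * [p*1.610000 + (1-p)*2.611440] = 2.109375; exercise = 2.124067; V(1,1) = max -> 2.124067
  V(0,0) = exp(-r*dt) * [p*1.072403 + (1-p)*2.124067] = 1.597611; exercise = 1.610000; V(0,0) = max -> 1.610000


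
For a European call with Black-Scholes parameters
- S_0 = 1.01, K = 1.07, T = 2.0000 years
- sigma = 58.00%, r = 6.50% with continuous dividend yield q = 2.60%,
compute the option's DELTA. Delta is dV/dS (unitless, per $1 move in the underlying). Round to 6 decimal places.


d1 = 0.4348605300; d2 = -0.3853833362
phi(d1) = 0.3629499353; exp(-qT) = 0.9493288668; exp(-rT) = 0.8780954309
N(d1) = 0.6681681672
Delta = exp(-qT) * N(d1) = 0.9493288668 * 0.6681681672 = 0.634311

Answer: Delta = 0.634311


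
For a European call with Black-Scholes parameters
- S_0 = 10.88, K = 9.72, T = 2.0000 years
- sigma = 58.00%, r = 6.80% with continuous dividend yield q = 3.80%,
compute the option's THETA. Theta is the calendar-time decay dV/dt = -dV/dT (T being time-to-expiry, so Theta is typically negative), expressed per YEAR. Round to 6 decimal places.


d1 = 0.6207185984; d2 = -0.1995252678
phi(d1) = 0.3290372468; exp(-qT) = 0.9268162066; exp(-rT) = 0.8728426325
Theta = -S*exp(-qT)*phi(d1)*sigma/(2*sqrt(T)) - r*K*exp(-rT)*N(d2) + q*S*exp(-qT)*N(d1)
N(d1) = 0.7326076049; N(d2) = 0.4209259399; sqrt(T) = 1.4142135624
Term 1 = -10.8800 * 0.9268162066 * 0.3290372468 * 0.5800 / (2 * 1.4142135624) = -0.6803784937
Term 2 = -0.0680 * 9.7200 * 0.8728426325 * 0.4209259399 = -0.2428380956
Term 3 = 0.0380 * 10.8800 * 0.9268162066 * 0.7326076049 = 0.2807227011
Theta = -0.6803784937 + (-0.2428380956) + (0.2807227011) = -0.642494

Answer: Theta = -0.642494


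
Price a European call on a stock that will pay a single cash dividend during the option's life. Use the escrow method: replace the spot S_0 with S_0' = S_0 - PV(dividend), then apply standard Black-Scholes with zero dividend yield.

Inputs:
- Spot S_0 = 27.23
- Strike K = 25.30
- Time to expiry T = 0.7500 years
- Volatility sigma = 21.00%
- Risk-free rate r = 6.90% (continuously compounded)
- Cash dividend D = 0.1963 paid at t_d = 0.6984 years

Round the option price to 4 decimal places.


Answer: Price = 3.7365

Derivation:
PV(D) = D * exp(-r * t_d) = 0.1963 * 0.95295309 = 0.18706469
S_0' = S_0 - PV(D) = 27.2300 - 0.18706469 = 27.04293531
d1 = (ln(S_0'/K) + (r + sigma^2/2)*T) / (sigma*sqrt(T)) = 0.74180659
d2 = d1 - sigma*sqrt(T) = 0.55994126
exp(-rT) = 0.94956623
N(d1) = 0.77089774; N(d2) = 0.71224025
C = S_0' * N(d1) - K * exp(-rT) * N(d2) = 27.04293531 * 0.77089774 - 25.3000 * 0.94956623 * 0.71224025 = 3.7365


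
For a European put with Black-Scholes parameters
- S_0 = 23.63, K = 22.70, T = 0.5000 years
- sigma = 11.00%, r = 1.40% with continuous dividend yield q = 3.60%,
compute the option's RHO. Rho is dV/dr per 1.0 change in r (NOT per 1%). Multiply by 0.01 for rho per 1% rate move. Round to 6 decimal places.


d1 = 0.4136853233; d2 = 0.3359035774
phi(d1) = 0.3662253933; exp(-qT) = 0.9821610324; exp(-rT) = 0.9930244429
N(-d2) = 0.3684717897
Rho = -K*T*exp(-rT)*N(-d2) = -22.7000 * 0.5000 * 0.9930244429 * 0.3684717897 = -4.152982

Answer: Rho = -4.152982


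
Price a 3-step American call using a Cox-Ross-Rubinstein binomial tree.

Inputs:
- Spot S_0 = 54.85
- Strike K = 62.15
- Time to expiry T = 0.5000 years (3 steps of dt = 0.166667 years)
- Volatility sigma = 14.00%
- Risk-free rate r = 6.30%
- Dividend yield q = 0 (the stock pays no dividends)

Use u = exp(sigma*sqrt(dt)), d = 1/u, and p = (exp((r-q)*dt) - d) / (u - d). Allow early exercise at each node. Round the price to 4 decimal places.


Answer: Price = V(0,0) = 0.5537

Derivation:
dt = T/N = 0.166667
u = exp(sigma*sqrt(dt)) = 1.058820; d = 1/u = 0.944448
p = (exp((r-q)*dt) - d) / (u - d) = 0.578005
Discount per step: exp(-r*dt) = 0.989555
Stock lattice S(k, i) with i counting down-moves:
  k=0: S(0,0) = 54.8500
  k=1: S(1,0) = 58.0763; S(1,1) = 51.8030
  k=2: S(2,0) = 61.4923; S(2,1) = 54.8500; S(2,2) = 48.9252
  k=3: S(3,0) = 65.1092; S(3,1) = 58.0763; S(3,2) = 51.8030; S(3,3) = 46.2073
Terminal payoffs V(N, i) = max(S_T - K, 0):
  V(3,0) = 2.959240; V(3,1) = 0.000000; V(3,2) = 0.000000; V(3,3) = 0.000000
Backward induction: V(k, i) = exp(-r*dt) * [p * V(k+1, i) + (1-p) * V(k+1, i+1)]; then take max(V_cont, immediate exercise) for American.
  V(2,0) = exp(-r*dt) * [p*2.959240 + (1-p)*0.000000] = 1.692589; exercise = 0.000000; V(2,0) = max -> 1.692589
  V(2,1) = exp(-r*dt) * [p*0.000000 + (1-p)*0.000000] = 0.000000; exercise = 0.000000; V(2,1) = max -> 0.000000
  V(2,2) = exp(-r*dt) * [p*0.000000 + (1-p)*0.000000] = 0.000000; exercise = 0.000000; V(2,2) = max -> 0.000000
  V(1,0) = exp(-r*dt) * [p*1.692589 + (1-p)*0.000000] = 0.968106; exercise = 0.000000; V(1,0) = max -> 0.968106
  V(1,1) = exp(-r*dt) * [p*0.000000 + (1-p)*0.000000] = 0.000000; exercise = 0.000000; V(1,1) = max -> 0.000000
  V(0,0) = exp(-r*dt) * [p*0.968106 + (1-p)*0.000000] = 0.553725; exercise = 0.000000; V(0,0) = max -> 0.553725


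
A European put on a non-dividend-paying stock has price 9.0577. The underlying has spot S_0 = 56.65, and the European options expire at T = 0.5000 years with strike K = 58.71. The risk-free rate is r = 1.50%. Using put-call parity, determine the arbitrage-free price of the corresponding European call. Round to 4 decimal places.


Answer: Call price = 7.4364

Derivation:
Put-call parity: C - P = S_0 * exp(-qT) - K * exp(-rT).
S_0 * exp(-qT) = 56.6500 * 1.00000000 = 56.65000000
K * exp(-rT) = 58.7100 * 0.99252805 = 58.27132210
C = P + S*exp(-qT) - K*exp(-rT)
C = 9.0577 + 56.65000000 - 58.27132210 = 7.4364


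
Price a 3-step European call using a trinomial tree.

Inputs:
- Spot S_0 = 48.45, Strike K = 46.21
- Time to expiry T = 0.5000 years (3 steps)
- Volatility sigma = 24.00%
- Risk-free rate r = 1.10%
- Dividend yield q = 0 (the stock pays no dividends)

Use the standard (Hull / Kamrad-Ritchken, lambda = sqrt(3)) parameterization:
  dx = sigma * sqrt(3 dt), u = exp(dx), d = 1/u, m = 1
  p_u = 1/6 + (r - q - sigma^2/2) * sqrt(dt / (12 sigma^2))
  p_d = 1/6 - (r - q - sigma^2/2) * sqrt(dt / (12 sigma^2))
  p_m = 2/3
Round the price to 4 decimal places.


dt = T/N = 0.166667; dx = sigma*sqrt(3*dt) = 0.169706
u = exp(dx) = 1.184956; d = 1/u = 0.843913
p_u = 0.157926, p_m = 0.666667, p_d = 0.175407
Discount per step: exp(-r*dt) = 0.998168
Stock lattice S(k, j) with j the centered position index:
  k=0: S(0,+0) = 48.4500
  k=1: S(1,-1) = 40.8876; S(1,+0) = 48.4500; S(1,+1) = 57.4111
  k=2: S(2,-2) = 34.5056; S(2,-1) = 40.8876; S(2,+0) = 48.4500; S(2,+1) = 57.4111; S(2,+2) = 68.0296
  k=3: S(3,-3) = 29.1197; S(3,-2) = 34.5056; S(3,-1) = 40.8876; S(3,+0) = 48.4500; S(3,+1) = 57.4111; S(3,+2) = 68.0296; S(3,+3) = 80.6121
Terminal payoffs V(N, j) = max(S_T - K, 0):
  V(3,-3) = 0.000000; V(3,-2) = 0.000000; V(3,-1) = 0.000000; V(3,+0) = 2.240000; V(3,+1) = 11.201117; V(3,+2) = 21.819647; V(3,+3) = 34.402137
Backward induction: V(k, j) = exp(-r*dt) * [p_u * V(k+1, j+1) + p_m * V(k+1, j) + p_d * V(k+1, j-1)]
  V(2,-2) = exp(-r*dt) * [p_u*0.000000 + p_m*0.000000 + p_d*0.000000] = 0.000000
  V(2,-1) = exp(-r*dt) * [p_u*2.240000 + p_m*0.000000 + p_d*0.000000] = 0.353106
  V(2,+0) = exp(-r*dt) * [p_u*11.201117 + p_m*2.240000 + p_d*0.000000] = 3.256306
  V(2,+1) = exp(-r*dt) * [p_u*21.819647 + p_m*11.201117 + p_d*2.240000] = 11.285505
  V(2,+2) = exp(-r*dt) * [p_u*34.402137 + p_m*21.819647 + p_d*11.201117] = 21.903988
  V(1,-1) = exp(-r*dt) * [p_u*3.256306 + p_m*0.353106 + p_d*0.000000] = 0.748287
  V(1,+0) = exp(-r*dt) * [p_u*11.285505 + p_m*3.256306 + p_d*0.353106] = 4.007729
  V(1,+1) = exp(-r*dt) * [p_u*21.903988 + p_m*11.285505 + p_d*3.256306] = 11.532897
  V(0,+0) = exp(-r*dt) * [p_u*11.532897 + p_m*4.007729 + p_d*0.748287] = 4.615949

Answer: Price = V(0,0) = 4.6159


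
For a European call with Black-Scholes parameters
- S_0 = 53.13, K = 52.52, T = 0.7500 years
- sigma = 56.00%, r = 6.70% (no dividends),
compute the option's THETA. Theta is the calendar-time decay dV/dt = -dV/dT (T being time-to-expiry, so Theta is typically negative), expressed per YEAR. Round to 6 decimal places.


d1 = 0.3699118043; d2 = -0.1150624218
phi(d1) = 0.3725604752; exp(-qT) = 1.0000000000; exp(-rT) = 0.9509916469
Theta = -S*exp(-qT)*phi(d1)*sigma/(2*sqrt(T)) - r*K*exp(-rT)*N(d2) + q*S*exp(-qT)*N(d1)
N(d1) = 0.6442758971; N(d2) = 0.4541978225; sqrt(T) = 0.8660254038
Term 1 = -53.1300 * 1.0000000000 * 0.3725604752 * 0.5600 / (2 * 0.8660254038) = -6.3997645207
Term 2 = -0.0670 * 52.5200 * 0.9509916469 * 0.4541978225 = -1.5199218916
Term 3 = 0 (no dividend yield, q = 0)
Theta = -6.3997645207 + (-1.5199218916) + (0.0000000000) = -7.919686

Answer: Theta = -7.919686


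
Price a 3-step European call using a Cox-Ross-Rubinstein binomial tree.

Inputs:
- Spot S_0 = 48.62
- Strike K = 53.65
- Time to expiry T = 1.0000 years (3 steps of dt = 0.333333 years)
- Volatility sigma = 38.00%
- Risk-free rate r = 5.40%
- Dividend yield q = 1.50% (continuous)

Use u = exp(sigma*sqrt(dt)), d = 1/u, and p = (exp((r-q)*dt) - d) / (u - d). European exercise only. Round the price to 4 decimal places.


Answer: Price = V(0,0) = 6.4075

Derivation:
dt = T/N = 0.333333
u = exp(sigma*sqrt(dt)) = 1.245321; d = 1/u = 0.803006
p = (exp((r-q)*dt) - d) / (u - d) = 0.474953
Discount per step: exp(-r*dt) = 0.982161
Stock lattice S(k, i) with i counting down-moves:
  k=0: S(0,0) = 48.6200
  k=1: S(1,0) = 60.5475; S(1,1) = 39.0422
  k=2: S(2,0) = 75.4010; S(2,1) = 48.6200; S(2,2) = 31.3511
  k=3: S(3,0) = 93.8985; S(3,1) = 60.5475; S(3,2) = 39.0422; S(3,3) = 25.1751
Terminal payoffs V(N, i) = max(S_T - K, 0):
  V(3,0) = 40.248487; V(3,1) = 6.897493; V(3,2) = 0.000000; V(3,3) = 0.000000
Backward induction: V(k, i) = exp(-r*dt) * [p * V(k+1, i) + (1-p) * V(k+1, i+1)].
  V(2,0) = exp(-r*dt) * [p*40.248487 + (1-p)*6.897493] = 22.332044
  V(2,1) = exp(-r*dt) * [p*6.897493 + (1-p)*0.000000] = 3.217548
  V(2,2) = exp(-r*dt) * [p*0.000000 + (1-p)*0.000000] = 0.000000
  V(1,0) = exp(-r*dt) * [p*22.332044 + (1-p)*3.217548] = 12.076694
  V(1,1) = exp(-r*dt) * [p*3.217548 + (1-p)*0.000000] = 1.500924
  V(0,0) = exp(-r*dt) * [p*12.076694 + (1-p)*1.500924] = 6.407541
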